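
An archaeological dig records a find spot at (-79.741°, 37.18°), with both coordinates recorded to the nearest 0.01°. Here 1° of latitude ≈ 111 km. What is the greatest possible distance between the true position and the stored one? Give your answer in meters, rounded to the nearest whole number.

Rounding to 2 decimal places leaves each coordinate within ±0.005° of the true value.
North–south component: 0.005° × 111000 = 555 m.
East–west component at 79.741°: 0.005° × 111000 × cos 79.741° ≈ 0.005 × 19768.9 ≈ 98.8445 m.
Combining orthogonally: (555² + 98.8445²)^½ ≈ 563.733 m.

564 meters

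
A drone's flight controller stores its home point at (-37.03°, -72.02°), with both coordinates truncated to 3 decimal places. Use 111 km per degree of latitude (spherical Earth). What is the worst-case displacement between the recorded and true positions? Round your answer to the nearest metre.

142 metres

Truncating at 3 decimal places can drop up to a full unit in the last place, so each coordinate may be off by as much as 0.001°.
N–S: 0.001° × 111000 m/° = 111 m.
E–W at 37.03°: 0.001° × 111000 × cos 37.03° = 0.001 × 111000 × 0.7983 ≈ 88.6136 m.
The two errors are perpendicular, so the maximum displacement is √(111² + 88.6136²) ≈ 142.033 m.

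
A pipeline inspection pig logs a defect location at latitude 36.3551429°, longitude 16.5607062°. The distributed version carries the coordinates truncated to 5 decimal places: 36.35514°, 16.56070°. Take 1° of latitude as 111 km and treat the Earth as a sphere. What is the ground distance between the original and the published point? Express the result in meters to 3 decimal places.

0.641 meters

The latitude changed by +0.0000029° and the longitude by +0.0000062°.
North–south shift: 0.0000029 × 111000 = 0.3219 m.
E–W at 36.3551°: 0.0000062° × 111000 × cos 36.3551° = 0.0000062 × 111000 × 0.8054 ≈ 0.554247 m.
Distance: √(0.3219² + 0.554247²) ≈ 0.640945 m.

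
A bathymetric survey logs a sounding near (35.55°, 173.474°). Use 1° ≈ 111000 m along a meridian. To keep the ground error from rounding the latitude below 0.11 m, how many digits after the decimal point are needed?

One degree of latitude covers 111000 m.
N decimal places → at most half a unit in the last place, 0.5 × 10⁻ᴺ° = 111000/2 × 10⁻ᴺ m.
Need 0.5 × 111000 × 10⁻ᴺ ≤ 0.11 → 10⁻ᴺ ≤ 1.982e-06, so N ≥ 5.70.
So 6 decimal places suffice (0.0555 m); 5 would allow up to 0.555 m.

6 decimal places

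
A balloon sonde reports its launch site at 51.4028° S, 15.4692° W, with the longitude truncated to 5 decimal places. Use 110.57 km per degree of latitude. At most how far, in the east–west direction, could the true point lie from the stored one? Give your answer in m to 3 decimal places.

0.690 m

Truncating at 5 decimal places can drop up to a full unit in the last place, so the longitude may be off by as much as 1e-05°.
Parallels shrink by cos φ, so at 51.4028° a degree of longitude is 110570 × 0.6238 ≈ 68978.1 m.
Maximum E–W displacement: 1e-05 × 68978.1 = 0.689781 m.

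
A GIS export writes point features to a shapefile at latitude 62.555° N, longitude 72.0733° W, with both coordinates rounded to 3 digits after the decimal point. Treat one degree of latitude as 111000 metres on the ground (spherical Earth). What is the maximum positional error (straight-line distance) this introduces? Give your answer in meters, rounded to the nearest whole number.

Rounding to 3 decimal places leaves each coordinate within ±0.0005° of the true value.
Latitude error → 0.0005 × 111000 = 55.5 m along the meridian.
Longitude error → 0.0005 × 111000 × cos 62.555° = 0.0005 × 111000 × 0.4609 ≈ 25.5798 m.
Combining orthogonally: (55.5² + 25.5798²)^½ ≈ 61.1112 m.

61 meters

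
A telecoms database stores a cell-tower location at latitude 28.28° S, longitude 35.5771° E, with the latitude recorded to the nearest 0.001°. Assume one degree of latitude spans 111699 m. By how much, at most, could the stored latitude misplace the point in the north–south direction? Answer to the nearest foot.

183 feet

Rounding to 3 decimal places leaves the latitude within ±0.0005° of the true value.
So the N–S error is at most 0.0005 × 111699 = 55.8495 m.
In feet: 55.8495 m ÷ 0.3048 ≈ 183.23 ft.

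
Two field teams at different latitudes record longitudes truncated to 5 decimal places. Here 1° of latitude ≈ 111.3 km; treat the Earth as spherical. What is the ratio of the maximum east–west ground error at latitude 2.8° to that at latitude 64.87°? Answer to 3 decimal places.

Truncating at 5 decimal places can drop up to a full unit in the last place, so the longitude may be off by as much as 1e-05°.
Error at 2.8° = 1e-05° × 111300 × cos 2.8° ≈ 1.113 × 0.9988 = 1.1117 m.
At 64.87°: 1e-05° × 111300 × cos 64.87° = 1e-05 × 111300 × 0.4247 ≈ 0.47266 m.
The ratio reduces to cos 2.8° / cos 64.87° = 0.9988/0.4247 ≈ 2.3519.

2.352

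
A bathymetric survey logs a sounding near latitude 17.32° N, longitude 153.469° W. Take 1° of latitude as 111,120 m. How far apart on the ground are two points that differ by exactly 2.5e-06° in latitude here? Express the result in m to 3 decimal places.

0.278 m

Along a meridian 2.5e-06° is 2.5e-06 × 111120 = 0.2778 m.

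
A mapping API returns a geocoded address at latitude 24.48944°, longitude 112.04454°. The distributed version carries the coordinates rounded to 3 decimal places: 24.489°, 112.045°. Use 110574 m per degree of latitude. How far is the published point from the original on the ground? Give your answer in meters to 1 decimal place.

The latitude changed by +0.00044° and the longitude by -0.00046°.
North–south shift: 0.00044 × 110574 = 48.6526 m.
East–west at this latitude: -0.00046° × 110574 × cos 24.489° ≈ -0.00046 × 100627 = -46.2884 m.
Combined displacement = (48.6526² + 46.2884²)^½ ≈ 67.1542 m.

67.2 meters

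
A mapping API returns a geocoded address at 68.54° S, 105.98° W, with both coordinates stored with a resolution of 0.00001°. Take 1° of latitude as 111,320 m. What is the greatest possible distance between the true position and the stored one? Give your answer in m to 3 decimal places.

With a 0.00001° grid the true value lies within half a step, ±0.00001°/2 = ±5e-06°, of the stored one.
N–S: 5e-06° × 111320 m/° = 0.5566 m.
East–west component at 68.54°: 5e-06° × 111320 × cos 68.54° ≈ 5e-06 × 40726.6 ≈ 0.203633 m.
Combining orthogonally: (0.5566² + 0.203633²)^½ ≈ 0.59268 m.

0.593 m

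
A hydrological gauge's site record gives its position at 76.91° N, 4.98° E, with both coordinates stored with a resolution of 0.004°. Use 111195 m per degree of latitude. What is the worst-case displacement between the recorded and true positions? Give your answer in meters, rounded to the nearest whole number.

With a 0.004° grid the true value lies within half a step, ±0.004°/2 = ±0.002°, of the stored one.
North–south component: 0.002° × 111195 = 222.39 m.
E–W at 76.91°: 0.002° × 111195 × cos 76.91° = 0.002 × 111195 × 0.2265 ≈ 50.3672 m.
Combining orthogonally: (222.39² + 50.3672²)^½ ≈ 228.022 m.

228 meters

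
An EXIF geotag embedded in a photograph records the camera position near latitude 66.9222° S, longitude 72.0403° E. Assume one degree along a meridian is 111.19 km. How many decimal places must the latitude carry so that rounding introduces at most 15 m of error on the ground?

4 decimal places

One degree of latitude covers 111190 m.
With N decimal places the half-ulp bound is 0.5·10⁻ᴺ°, or 0.5·10⁻ᴺ × 111190 m on the ground.
Need 0.5 × 111190 × 10⁻ᴺ ≤ 15 → 10⁻ᴺ ≤ 2.698e-04, so N ≥ 3.57.
At 3 places the error can reach 55.6 m, but 4 places keeps it to 5.56 m.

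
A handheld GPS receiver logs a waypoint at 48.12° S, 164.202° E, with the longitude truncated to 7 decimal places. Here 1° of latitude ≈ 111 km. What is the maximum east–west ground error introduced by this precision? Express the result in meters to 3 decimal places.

0.007 meters

Truncating at 7 decimal places can drop up to a full unit in the last place, so the longitude may be off by as much as 1e-07°.
Parallels shrink by cos φ, so at 48.12° a degree of longitude is 111000 × 0.6676 ≈ 74100.6 m.
So at most 1e-07° × 74100.6 ≈ 0.00741006 m east–west.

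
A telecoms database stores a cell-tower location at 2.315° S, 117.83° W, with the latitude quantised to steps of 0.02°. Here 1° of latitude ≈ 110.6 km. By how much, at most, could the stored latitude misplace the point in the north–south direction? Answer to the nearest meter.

1106 meters

With a 0.02° grid the true value lies within half a step, ±0.02°/2 = ±0.01°, of the stored one.
North–south distance: 0.01° × 110600 m/° = 1106 m.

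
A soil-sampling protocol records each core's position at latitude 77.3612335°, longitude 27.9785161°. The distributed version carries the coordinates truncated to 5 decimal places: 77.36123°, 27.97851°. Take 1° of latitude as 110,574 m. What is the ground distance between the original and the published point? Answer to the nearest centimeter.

41 centimeters

The latitude changed by +0.0000035° and the longitude by +0.0000061°.
North–south shift: 0.0000035 × 110574 = 0.387009 m.
E–W at 77.3612°: 0.0000061° × 110574 × cos 77.3612° = 0.0000061 × 110574 × 0.2188 ≈ 0.147583 m.
Distance: √(0.387009² + 0.147583²) ≈ 0.414194 m.
That is 0.414194 m = 41.419 cm.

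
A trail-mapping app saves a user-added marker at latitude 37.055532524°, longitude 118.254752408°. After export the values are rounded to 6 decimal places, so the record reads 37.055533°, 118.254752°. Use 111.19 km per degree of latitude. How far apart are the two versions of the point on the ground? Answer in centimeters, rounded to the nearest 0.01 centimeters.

6.41 centimeters

Δlat = 37.055532524 − 37.055533 = -0.000000476°; Δlon = 118.254752408 − 118.254752 = +0.000000408°.
North–south shift: -0.000000476 × 111190 = -0.0529264 m.
E–W at 37.0555°: 0.000000408° × 111190 × cos 37.0555° = 0.000000408 × 111190 × 0.7981 ≈ 0.036204 m.
Hypotenuse of the two orthogonal shifts: √(0.0529264² + 0.036204²) = 0.0641244 m.
That is 0.0641244 m = 6.4124 cm.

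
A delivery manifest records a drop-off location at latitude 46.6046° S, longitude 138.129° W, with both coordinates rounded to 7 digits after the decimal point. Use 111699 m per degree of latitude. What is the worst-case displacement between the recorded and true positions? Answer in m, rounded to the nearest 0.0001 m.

0.0068 m

Rounding to 7 decimal places leaves each coordinate within ±5e-08° of the true value.
North–south component: 5e-08° × 111699 = 0.00558495 m.
East–west component at 46.6046°: 5e-08° × 111699 × cos 46.6046° ≈ 5e-08 × 76740.5 ≈ 0.00383702 m.
The two errors are perpendicular, so the maximum displacement is √(0.00558495² + 0.00383702²) ≈ 0.00677602 m.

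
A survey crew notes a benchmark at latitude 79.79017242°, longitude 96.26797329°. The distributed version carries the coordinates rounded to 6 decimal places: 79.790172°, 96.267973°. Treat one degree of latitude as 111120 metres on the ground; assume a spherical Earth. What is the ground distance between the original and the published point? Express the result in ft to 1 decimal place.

The latitude changed by +0.00000042° and the longitude by +0.00000029°.
N–S: 0.00000042° × 111120 m/° = 0.0466704 m.
E–W at 79.7902°: 0.00000029° × 111120 × cos 79.7902° = 0.00000029 × 111120 × 0.1773 ≈ 0.00571196 m.
Hypotenuse of the two orthogonal shifts: √(0.0466704² + 0.00571196²) = 0.0470186 m.
Converting: 0.0470186 m × 3.2808 ft/m ≈ 0.15426 ft.

0.2 ft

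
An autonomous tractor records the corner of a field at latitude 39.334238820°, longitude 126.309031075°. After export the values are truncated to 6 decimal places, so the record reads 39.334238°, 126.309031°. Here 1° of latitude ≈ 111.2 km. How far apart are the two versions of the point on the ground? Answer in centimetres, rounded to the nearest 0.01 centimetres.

9.14 centimetres

Δlat = 39.334238820 − 39.334238 = +0.000000820°; Δlon = 126.309031075 − 126.309031 = +0.000000075°.
N–S: 0.000000820° × 111200 m/° = 0.091184 m.
E–W at 39.3342°: 0.000000075° × 111200 × cos 39.3342° = 0.000000075 × 111200 × 0.7735 ≈ 0.00645067 m.
Combined displacement = (0.091184² + 0.00645067²)^½ ≈ 0.0914119 m.
That is 0.0914119 m = 9.1412 cm.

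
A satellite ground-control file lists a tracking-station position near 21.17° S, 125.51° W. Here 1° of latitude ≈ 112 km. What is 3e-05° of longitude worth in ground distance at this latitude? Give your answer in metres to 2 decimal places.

3e-05° of longitude at 21.17° is 3e-05 × 112000 × cos 21.17° ≈ 3e-05 × 104441 = 3.13324 m.

3.13 metres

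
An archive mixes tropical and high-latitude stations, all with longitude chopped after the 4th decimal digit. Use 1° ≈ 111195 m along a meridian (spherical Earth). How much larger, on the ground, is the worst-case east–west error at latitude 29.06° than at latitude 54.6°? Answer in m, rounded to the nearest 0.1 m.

3.3 m

Truncating at 4 decimal places can drop up to a full unit in the last place, so the longitude may be off by as much as 0.0001°.
Error at 29.06° = 0.0001° × 111195 × cos 29.06° ≈ 11.12 × 0.8741 = 9.7197 m.
Error at 54.6° = 0.0001° × 111195 × cos 54.6° ≈ 11.12 × 0.5793 = 6.4413 m.
So the lower-latitude error exceeds the higher by 9.7197 − 6.4413 = 3.2784 m.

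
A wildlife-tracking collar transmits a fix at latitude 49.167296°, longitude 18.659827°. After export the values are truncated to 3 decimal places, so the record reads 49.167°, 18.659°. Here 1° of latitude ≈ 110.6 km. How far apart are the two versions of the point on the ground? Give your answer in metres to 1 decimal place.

Δlat = 49.167296 − 49.167 = +0.000296°; Δlon = 18.659827 − 18.659 = +0.000827°.
N–S: 0.000296° × 110600 m/° = 32.7376 m.
East–west at this latitude: 0.000827° × 110600 × cos 49.167° ≈ 0.000827 × 72316.5 = 59.8058 m.
Distance: √(32.7376² + 59.8058²) ≈ 68.1798 m.

68.2 metres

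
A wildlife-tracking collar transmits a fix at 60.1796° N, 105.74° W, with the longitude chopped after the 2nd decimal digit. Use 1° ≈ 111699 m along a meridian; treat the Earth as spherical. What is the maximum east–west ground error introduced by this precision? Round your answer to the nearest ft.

1822 ft

Truncating at 2 decimal places can drop up to a full unit in the last place, so the longitude may be off by as much as 0.01°.
At latitude 60.1796° a degree of longitude spans 111699 m × cos 60.1796° = 111699 × 0.4973 ≈ 55546 m.
Maximum E–W displacement: 0.01 × 55546 = 555.46 m.
Converting: 555.46 m × 3.2808 ft/m ≈ 1822.4 ft.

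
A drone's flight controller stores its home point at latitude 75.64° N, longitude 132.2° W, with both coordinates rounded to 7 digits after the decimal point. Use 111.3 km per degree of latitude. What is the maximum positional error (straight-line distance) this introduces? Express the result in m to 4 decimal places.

0.0057 m

Rounding to 7 decimal places leaves each coordinate within ±5e-08° of the true value.
North–south component: 5e-08° × 111300 = 0.005565 m.
E–W at 75.64°: 5e-08° × 111300 × cos 75.64° = 5e-08 × 111300 × 0.2480 ≈ 0.0013802 m.
Worst case both components are at the extreme and orthogonal: √(0.005565² + 0.0013802²) ≈ 0.0057336 m.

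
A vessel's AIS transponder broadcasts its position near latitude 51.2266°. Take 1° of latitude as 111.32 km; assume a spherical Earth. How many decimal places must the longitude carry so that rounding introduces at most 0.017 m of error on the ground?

7 decimal places

At 51.2266° one degree of longitude covers 111320 × cos 51.2266° ≈ 111320 × 0.6262 ≈ 69713.3 m.
N decimal places → at most half a unit in the last place, 0.5 × 10⁻ᴺ° = 69713.3/2 × 10⁻ᴺ m.
Setting 34856.6 × 10⁻ᴺ ≤ 0.017 gives 10ᴺ ≥ 2.05e+06, i.e. N ≥ 6.31.
So 7 decimal places suffice (0.00349 m); 6 would allow up to 0.0349 m.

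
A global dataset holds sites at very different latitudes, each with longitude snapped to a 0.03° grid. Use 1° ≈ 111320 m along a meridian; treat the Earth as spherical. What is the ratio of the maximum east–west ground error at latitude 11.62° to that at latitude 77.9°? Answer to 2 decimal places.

With a 0.03° grid the true value lies within half a step, ±0.03°/2 = ±0.015°, of the stored one.
At 11.62°: 0.015° × 111320 × cos 11.62° = 0.015 × 111320 × 0.9795 ≈ 1635.6 m.
At 77.9°: 0.015° × 111320 × cos 77.9° = 0.015 × 111320 × 0.2096 ≈ 350.02 m.
Ratio: 1635.6 / 350.02 = cos 11.62° / cos 77.9° ≈ 4.6728.

4.67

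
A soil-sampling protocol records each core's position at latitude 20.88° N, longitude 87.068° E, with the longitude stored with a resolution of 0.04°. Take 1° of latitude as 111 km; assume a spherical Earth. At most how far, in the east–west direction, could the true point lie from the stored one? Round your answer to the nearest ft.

With a 0.04° grid the true value lies within half a step, ±0.04°/2 = ±0.02°, of the stored one.
Parallels shrink by cos φ, so at 20.88° a degree of longitude is 111000 × 0.9343 ≈ 103711 m.
Maximum E–W displacement: 0.02 × 103711 = 2074.21 m.
Converting: 2074.21 m × 3.2808 ft/m ≈ 6805.2 ft.

6805 ft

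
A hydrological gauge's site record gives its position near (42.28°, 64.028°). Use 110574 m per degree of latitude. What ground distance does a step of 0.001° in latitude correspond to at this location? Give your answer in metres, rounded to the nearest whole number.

Along a meridian 0.001° is 0.001 × 110574 = 110.574 m.

111 metres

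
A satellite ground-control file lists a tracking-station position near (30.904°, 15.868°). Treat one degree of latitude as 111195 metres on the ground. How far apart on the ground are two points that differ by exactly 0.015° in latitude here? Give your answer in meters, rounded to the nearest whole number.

1668 meters

0.015° × 111195 m/° = 1667.92 m.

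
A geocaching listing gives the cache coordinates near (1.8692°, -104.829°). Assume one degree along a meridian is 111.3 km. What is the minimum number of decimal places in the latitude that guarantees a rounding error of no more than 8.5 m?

One degree of latitude covers 111300 m.
N decimal places → at most half a unit in the last place, 0.5 × 10⁻ᴺ° = 111300/2 × 10⁻ᴺ m.
Need 0.5 × 111300 × 10⁻ᴺ ≤ 8.5 → 10⁻ᴺ ≤ 1.527e-04, so N ≥ 3.82.
At 3 places the error can reach 55.6 m, but 4 places keeps it to 5.57 m.

4 decimal places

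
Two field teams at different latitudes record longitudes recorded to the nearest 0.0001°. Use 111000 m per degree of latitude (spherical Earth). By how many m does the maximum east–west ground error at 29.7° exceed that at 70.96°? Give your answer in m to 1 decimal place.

3.0 m

Rounding to 4 decimal places leaves the longitude within ±5e-05° of the true value.
Error at 29.7° = 5e-05° × 111000 × cos 29.7° ≈ 5.55 × 0.8686 = 4.8209 m.
Error at 70.96° = 5e-05° × 111000 × cos 70.96° ≈ 5.55 × 0.3262 = 1.8106 m.
So the lower-latitude error exceeds the higher by 4.8209 − 1.8106 = 3.0103 m.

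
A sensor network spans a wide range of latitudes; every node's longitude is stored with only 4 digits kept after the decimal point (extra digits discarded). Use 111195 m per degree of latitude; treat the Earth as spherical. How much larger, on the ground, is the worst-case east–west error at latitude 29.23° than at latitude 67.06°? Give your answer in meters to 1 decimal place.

Truncating at 4 decimal places can drop up to a full unit in the last place, so the longitude may be off by as much as 0.0001°.
Error at 29.23° = 0.0001° × 111195 × cos 29.23° ≈ 11.12 × 0.8727 = 9.7036 m.
Error at 67.06° = 0.0001° × 111195 × cos 67.06° ≈ 11.12 × 0.3898 = 4.334 m.
So the lower-latitude error exceeds the higher by 9.7036 − 4.334 = 5.3696 m.

5.4 meters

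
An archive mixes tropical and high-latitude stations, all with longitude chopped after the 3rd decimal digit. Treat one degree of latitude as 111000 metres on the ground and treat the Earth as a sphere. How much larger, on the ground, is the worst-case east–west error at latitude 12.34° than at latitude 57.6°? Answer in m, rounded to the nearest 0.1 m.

Truncating at 3 decimal places can drop up to a full unit in the last place, so the longitude may be off by as much as 0.001°.
Error at 12.34° = 0.001° × 111000 × cos 12.34° ≈ 111 × 0.9769 = 108.44 m.
Error at 57.6° = 0.001° × 111000 × cos 57.6° ≈ 111 × 0.5358 = 59.477 m.
Difference: 108.44 − 59.477 = 48.959 m.

49.0 m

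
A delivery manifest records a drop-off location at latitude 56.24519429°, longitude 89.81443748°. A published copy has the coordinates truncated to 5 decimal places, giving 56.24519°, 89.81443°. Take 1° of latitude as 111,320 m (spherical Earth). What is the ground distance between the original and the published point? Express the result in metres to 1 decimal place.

The latitude changed by +0.00000429° and the longitude by +0.00000748°.
N–S: 0.00000429° × 111320 m/° = 0.477563 m.
E–W at 56.2452°: 0.00000748° × 111320 × cos 56.2452° = 0.00000748 × 111320 × 0.5556 ≈ 0.462667 m.
Distance: √(0.477563² + 0.462667²) ≈ 0.664926 m.

0.7 metres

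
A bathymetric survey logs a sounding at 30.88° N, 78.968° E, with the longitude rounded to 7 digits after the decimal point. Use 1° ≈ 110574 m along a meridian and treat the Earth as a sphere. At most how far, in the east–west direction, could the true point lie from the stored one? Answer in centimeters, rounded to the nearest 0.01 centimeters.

0.47 centimeters

Rounding to 7 decimal places leaves the longitude within ±5e-08° of the true value.
One degree of longitude at 30.88° is 110574 × cos 30.88° ≈ 110574 × 0.8582 = 94899.5 m.
Maximum E–W displacement: 5e-08 × 94899.5 = 0.00474497 m.
That is 0.00474497 m = 0.4745 cm.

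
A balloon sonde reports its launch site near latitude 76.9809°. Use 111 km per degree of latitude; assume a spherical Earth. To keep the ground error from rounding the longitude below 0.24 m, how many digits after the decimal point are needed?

At 76.9809° one degree of longitude covers 111000 × cos 76.9809° ≈ 111000 × 0.2253 ≈ 25005.6 m.
With N decimal places the half-ulp bound is 0.5·10⁻ᴺ°, or 0.5·10⁻ᴺ × 25005.6 m on the ground.
Need 0.5 × 25005.6 × 10⁻ᴺ ≤ 0.24 → 10⁻ᴺ ≤ 1.920e-05, so N ≥ 4.72.
At 4 places the error can reach 1.25 m, but 5 places keeps it to 0.125 m.

5 decimal places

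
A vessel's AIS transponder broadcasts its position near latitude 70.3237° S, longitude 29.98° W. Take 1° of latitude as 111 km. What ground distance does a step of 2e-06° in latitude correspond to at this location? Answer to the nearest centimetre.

Along a meridian 2e-06° is 2e-06 × 111000 = 0.222 m.
That is 0.222 m = 22.2 cm.

22 centimetres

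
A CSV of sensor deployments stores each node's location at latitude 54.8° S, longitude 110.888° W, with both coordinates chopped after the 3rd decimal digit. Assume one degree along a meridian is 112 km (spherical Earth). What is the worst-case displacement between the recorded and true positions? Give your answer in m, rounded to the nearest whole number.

129 m

Truncating at 3 decimal places can drop up to a full unit in the last place, so each coordinate may be off by as much as 0.001°.
Latitude error → 0.001 × 112000 = 112 m along the meridian.
E–W at 54.8°: 0.001° × 112000 × cos 54.8° = 0.001 × 112000 × 0.5764 ≈ 64.5604 m.
The two errors are perpendicular, so the maximum displacement is √(112² + 64.5604²) ≈ 129.275 m.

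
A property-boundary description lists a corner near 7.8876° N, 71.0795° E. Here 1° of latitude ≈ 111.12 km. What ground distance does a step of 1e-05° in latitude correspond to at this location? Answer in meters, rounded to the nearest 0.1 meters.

1.1 meters

Along a meridian 1e-05° is 1e-05 × 111120 = 1.1112 m.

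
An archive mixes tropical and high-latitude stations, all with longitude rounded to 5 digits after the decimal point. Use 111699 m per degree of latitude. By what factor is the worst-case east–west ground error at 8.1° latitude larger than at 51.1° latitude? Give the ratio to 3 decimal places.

1.577

Rounding to 5 decimal places leaves the longitude within ±5e-06° of the true value.
Error at 8.1° = 5e-06° × 111699 × cos 8.1° ≈ 0.5585 × 0.9900 = 0.55292 m.
At 51.1°: 5e-06° × 111699 × cos 51.1° = 5e-06 × 111699 × 0.6280 ≈ 0.35071 m.
The ratio reduces to cos 8.1° / cos 51.1° = 0.9900/0.6280 ≈ 1.5766.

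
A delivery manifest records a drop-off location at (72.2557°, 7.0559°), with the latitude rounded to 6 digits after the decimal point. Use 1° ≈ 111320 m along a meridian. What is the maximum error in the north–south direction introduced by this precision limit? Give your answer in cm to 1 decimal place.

5.6 cm

Rounding to 6 decimal places leaves the latitude within ±5e-07° of the true value.
So the N–S error is at most 5e-07 × 111320 = 0.05566 m.
That is 0.05566 m = 5.566 cm.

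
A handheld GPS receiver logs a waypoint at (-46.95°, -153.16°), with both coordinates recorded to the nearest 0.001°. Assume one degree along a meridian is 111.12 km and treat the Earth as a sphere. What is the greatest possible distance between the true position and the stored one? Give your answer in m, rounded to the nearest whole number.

67 m

Rounding to 3 decimal places leaves each coordinate within ±0.0005° of the true value.
Latitude error → 0.0005 × 111120 = 55.56 m along the meridian.
Longitude error → 0.0005 × 111120 × cos 46.95° = 0.0005 × 111120 × 0.6826 ≈ 37.9273 m.
Worst case both components are at the extreme and orthogonal: √(55.56² + 37.9273²) ≈ 67.271 m.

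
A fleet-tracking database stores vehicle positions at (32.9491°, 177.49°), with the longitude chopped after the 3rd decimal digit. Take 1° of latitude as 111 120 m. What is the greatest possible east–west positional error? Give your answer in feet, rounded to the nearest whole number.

306 feet

Truncating at 3 decimal places can drop up to a full unit in the last place, so the longitude may be off by as much as 0.001°.
Parallels shrink by cos φ, so at 32.9491° a degree of longitude is 111120 × 0.8392 ≈ 93246.8 m.
East–west error: 0.001° × 93246.8 m/° ≈ 93.2468 m.
Converting: 93.2468 m × 3.2808 ft/m ≈ 305.93 ft.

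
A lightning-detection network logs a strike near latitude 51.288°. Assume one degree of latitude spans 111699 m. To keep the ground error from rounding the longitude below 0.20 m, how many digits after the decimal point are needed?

At 51.288° one degree of longitude covers 111699 × cos 51.288° ≈ 111699 × 0.6254 ≈ 69857.2 m.
With N decimal places the half-ulp bound is 0.5·10⁻ᴺ°, or 0.5·10⁻ᴺ × 69857.2 m on the ground.
Need 0.5 × 69857.2 × 10⁻ᴺ ≤ 0.20 → 10⁻ᴺ ≤ 5.726e-06, so N ≥ 5.24.
N = 5 would give 0.349 m (too coarse); N = 6 gives 0.0349 m ≤ 0.20 m.

6 decimal places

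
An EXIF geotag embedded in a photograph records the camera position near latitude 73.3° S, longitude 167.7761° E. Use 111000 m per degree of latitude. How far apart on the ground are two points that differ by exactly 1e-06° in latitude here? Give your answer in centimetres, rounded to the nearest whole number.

1e-06° × 111000 m/° = 0.111 m.
That is 0.111 m = 11.1 cm.

11 centimetres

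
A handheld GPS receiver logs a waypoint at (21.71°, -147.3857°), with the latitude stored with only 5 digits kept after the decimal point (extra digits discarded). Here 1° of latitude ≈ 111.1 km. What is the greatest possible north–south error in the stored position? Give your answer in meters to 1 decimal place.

Truncating at 5 decimal places can drop up to a full unit in the last place, so the latitude may be off by as much as 1e-05°.
North–south distance: 1e-05° × 111100 m/° = 1.111 m.

1.1 meters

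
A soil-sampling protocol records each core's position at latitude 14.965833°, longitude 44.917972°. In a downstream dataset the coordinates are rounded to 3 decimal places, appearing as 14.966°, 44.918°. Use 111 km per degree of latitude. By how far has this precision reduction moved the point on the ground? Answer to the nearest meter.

19 meters

The latitude changed by -0.000167° and the longitude by -0.000028°.
North–south shift: -0.000167 × 111000 = -18.537 m.
E–W at 14.966°: -0.000028° × 111000 × cos 14.966° = -0.000028 × 111000 × 0.9661 ≈ -3.00257 m.
Combined displacement = (18.537² + 3.00257²)^½ ≈ 18.7786 m.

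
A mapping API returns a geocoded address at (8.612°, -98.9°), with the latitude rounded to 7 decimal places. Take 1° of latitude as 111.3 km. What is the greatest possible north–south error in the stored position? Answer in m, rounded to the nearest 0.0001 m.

Rounding to 7 decimal places leaves the latitude within ±5e-08° of the true value.
So the N–S error is at most 5e-08 × 111300 = 0.005565 m.

0.0056 m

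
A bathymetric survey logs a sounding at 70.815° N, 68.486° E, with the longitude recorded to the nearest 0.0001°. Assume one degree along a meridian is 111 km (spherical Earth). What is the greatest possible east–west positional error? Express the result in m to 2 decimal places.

Rounding to 4 decimal places leaves the longitude within ±5e-05° of the true value.
One degree of longitude at 70.815° is 111000 × cos 70.815° ≈ 111000 × 0.3286 = 36476.8 m.
So at most 5e-05° × 36476.8 ≈ 1.82384 m east–west.

1.82 m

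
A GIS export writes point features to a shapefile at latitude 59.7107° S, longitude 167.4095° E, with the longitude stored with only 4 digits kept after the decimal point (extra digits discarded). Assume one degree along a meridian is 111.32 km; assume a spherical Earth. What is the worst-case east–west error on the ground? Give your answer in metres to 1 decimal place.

Truncating at 4 decimal places can drop up to a full unit in the last place, so the longitude may be off by as much as 0.0001°.
At latitude 59.7107° a degree of longitude spans 111320 m × cos 59.7107° = 111320 × 0.5044 ≈ 56146.1 m.
So at most 0.0001° × 56146.1 ≈ 5.61461 m east–west.

5.6 metres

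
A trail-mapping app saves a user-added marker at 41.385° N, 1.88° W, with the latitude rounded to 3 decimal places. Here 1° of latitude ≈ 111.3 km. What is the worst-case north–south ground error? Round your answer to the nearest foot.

Rounding to 3 decimal places leaves the latitude within ±0.0005° of the true value.
So the N–S error is at most 0.0005 × 111300 = 55.65 m.
In feet: 55.65 m ÷ 0.3048 ≈ 182.58 ft.

183 feet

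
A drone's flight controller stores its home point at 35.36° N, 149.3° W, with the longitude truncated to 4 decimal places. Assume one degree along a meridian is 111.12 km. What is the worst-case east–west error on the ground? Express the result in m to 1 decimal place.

Truncating at 4 decimal places can drop up to a full unit in the last place, so the longitude may be off by as much as 0.0001°.
One degree of longitude at 35.36° is 111120 × cos 35.36° ≈ 111120 × 0.8155 = 90621.9 m.
East–west error: 0.0001° × 90621.9 m/° ≈ 9.06219 m.

9.1 m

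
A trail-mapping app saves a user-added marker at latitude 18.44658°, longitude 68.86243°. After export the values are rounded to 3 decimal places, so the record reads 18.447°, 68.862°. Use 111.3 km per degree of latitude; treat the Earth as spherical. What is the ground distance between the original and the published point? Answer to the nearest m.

65 m

Δlat = 18.44658 − 18.447 = -0.00042°; Δlon = 68.86243 − 68.862 = +0.00043°.
N–S: -0.00042° × 111300 m/° = -46.746 m.
East–west at this latitude: 0.00043° × 111300 × cos 18.447° ≈ 0.00043 × 105581 = 45.3998 m.
Distance: √(46.746² + 45.3998²) ≈ 65.1639 m.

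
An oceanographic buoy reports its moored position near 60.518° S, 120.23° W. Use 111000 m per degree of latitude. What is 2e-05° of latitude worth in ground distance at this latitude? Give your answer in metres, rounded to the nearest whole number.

2 metres

Along a meridian 2e-05° is 2e-05 × 111000 = 2.22 m.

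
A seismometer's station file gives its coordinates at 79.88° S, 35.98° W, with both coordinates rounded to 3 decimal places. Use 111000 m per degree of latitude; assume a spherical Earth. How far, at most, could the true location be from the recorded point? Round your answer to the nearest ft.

Rounding to 3 decimal places leaves each coordinate within ±0.0005° of the true value.
N–S: 0.0005° × 111000 m/° = 55.5 m.
E–W at 79.88°: 0.0005° × 111000 × cos 79.88° = 0.0005 × 111000 × 0.1757 ≈ 9.75193 m.
Combining orthogonally: (55.5² + 9.75193²)^½ ≈ 56.3502 m.
Converting: 56.3502 m × 3.2808 ft/m ≈ 184.88 ft.

185 ft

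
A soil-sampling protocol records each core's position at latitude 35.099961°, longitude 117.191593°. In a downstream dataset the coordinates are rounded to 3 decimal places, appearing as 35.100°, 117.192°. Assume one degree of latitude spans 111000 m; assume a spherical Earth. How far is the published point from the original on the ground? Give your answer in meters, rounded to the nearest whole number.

The latitude changed by -0.000039° and the longitude by -0.000407°.
North–south shift: -0.000039 × 111000 = -4.329 m.
E–W at 35.1°: -0.000407° × 111000 × cos 35.1° = -0.000407 × 111000 × 0.8181 ≈ -36.9615 m.
Combined displacement = (4.329² + 36.9615²)^½ ≈ 37.2142 m.

37 meters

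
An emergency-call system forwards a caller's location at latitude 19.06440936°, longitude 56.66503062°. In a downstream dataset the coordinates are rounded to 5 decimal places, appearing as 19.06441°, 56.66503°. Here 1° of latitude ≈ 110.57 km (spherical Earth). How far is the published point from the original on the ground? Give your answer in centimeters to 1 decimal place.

Δlat = 19.06440936 − 19.06441 = -0.00000064°; Δlon = 56.66503062 − 56.66503 = +0.00000062°.
North–south shift: -0.00000064 × 110570 = -0.0707648 m.
East–west at this latitude: 0.00000062° × 110570 × cos 19.0644° ≈ 0.00000062 × 104505 = 0.0647934 m.
Hypotenuse of the two orthogonal shifts: √(0.0707648² + 0.0647934²) = 0.0959471 m.
That is 0.0959471 m = 9.5947 cm.

9.6 centimeters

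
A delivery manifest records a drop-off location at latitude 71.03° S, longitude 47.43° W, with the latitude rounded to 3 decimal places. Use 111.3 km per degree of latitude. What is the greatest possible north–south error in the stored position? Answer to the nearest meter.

Rounding to 3 decimal places leaves the latitude within ±0.0005° of the true value.
North–south distance: 0.0005° × 111300 m/° = 55.65 m.

56 meters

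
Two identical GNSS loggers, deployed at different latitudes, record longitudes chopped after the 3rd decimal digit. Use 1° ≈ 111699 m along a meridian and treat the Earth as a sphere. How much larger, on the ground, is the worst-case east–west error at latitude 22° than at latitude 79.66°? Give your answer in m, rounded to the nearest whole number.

Truncating at 3 decimal places can drop up to a full unit in the last place, so the longitude may be off by as much as 0.001°.
At 22°: 0.001° × 111699 × cos 22° = 0.001 × 111699 × 0.9272 ≈ 103.57 m.
Error at 79.66° = 0.001° × 111699 × cos 79.66° ≈ 111.7 × 0.1795 = 20.049 m.
Difference: 103.57 − 20.049 = 83.517 m.

84 m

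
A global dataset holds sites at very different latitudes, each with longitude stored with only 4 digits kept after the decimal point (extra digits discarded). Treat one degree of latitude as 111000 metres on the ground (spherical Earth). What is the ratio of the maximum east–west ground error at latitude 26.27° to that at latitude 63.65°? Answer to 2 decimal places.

Truncating at 4 decimal places can drop up to a full unit in the last place, so the longitude may be off by as much as 0.0001°.
At 26.27°: 0.0001° × 111000 × cos 26.27° = 0.0001 × 111000 × 0.8967 ≈ 9.9536 m.
Error at 63.65° = 0.0001° × 111000 × cos 63.65° ≈ 11.1 × 0.4439 = 4.9268 m.
Ratio: 9.9536 / 4.9268 = cos 26.27° / cos 63.65° ≈ 2.0203.

2.02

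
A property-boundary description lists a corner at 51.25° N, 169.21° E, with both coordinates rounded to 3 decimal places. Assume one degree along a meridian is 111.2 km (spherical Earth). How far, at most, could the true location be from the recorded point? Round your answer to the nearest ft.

Rounding to 3 decimal places leaves each coordinate within ±0.0005° of the true value.
N–S: 0.0005° × 111200 m/° = 55.6 m.
E–W at 51.25°: 0.0005° × 111200 × cos 51.25° = 0.0005 × 111200 × 0.6259 ≈ 34.8013 m.
Combining orthogonally: (55.6² + 34.8013²)^½ ≈ 65.5934 m.
In feet: 65.5934 m ÷ 0.3048 ≈ 215.2 ft.

215 ft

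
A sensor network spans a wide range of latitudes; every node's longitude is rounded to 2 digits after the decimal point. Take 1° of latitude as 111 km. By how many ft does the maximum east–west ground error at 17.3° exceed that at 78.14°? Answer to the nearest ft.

Rounding to 2 decimal places leaves the longitude within ±0.005° of the true value.
At 17.3°: 0.005° × 111000 × cos 17.3° = 0.005 × 111000 × 0.9548 ≈ 529.89 m.
Error at 78.14° = 0.005° × 111000 × cos 78.14° ≈ 555 × 0.2055 = 114.06 m.
So the lower-latitude error exceeds the higher by 529.89 − 114.06 = 415.83 m.
In feet: 415.828 m ÷ 0.3048 ≈ 1364.3 ft.

1364 ft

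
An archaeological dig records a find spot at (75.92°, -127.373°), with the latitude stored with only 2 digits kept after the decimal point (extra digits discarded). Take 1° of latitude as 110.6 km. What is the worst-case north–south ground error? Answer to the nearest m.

1106 m

Truncating at 2 decimal places can drop up to a full unit in the last place, so the latitude may be off by as much as 0.01°.
Along the meridian that is 0.01° × 110600 m/° = 1106 m.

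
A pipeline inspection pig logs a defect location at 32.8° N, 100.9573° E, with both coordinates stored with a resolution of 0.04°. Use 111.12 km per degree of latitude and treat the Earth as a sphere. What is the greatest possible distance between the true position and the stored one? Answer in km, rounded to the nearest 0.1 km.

2.9 km

With a 0.04° grid the true value lies within half a step, ±0.04°/2 = ±0.02°, of the stored one.
Latitude error → 0.02 × 111120 = 2222.4 m along the meridian.
Longitude error → 0.02 × 111120 × cos 32.8° = 0.02 × 111120 × 0.8406 ≈ 1868.08 m.
The two errors are perpendicular, so the maximum displacement is √(2222.4² + 1868.08²) ≈ 2903.23 m.
That is 2903.23 m = 2.9032 km.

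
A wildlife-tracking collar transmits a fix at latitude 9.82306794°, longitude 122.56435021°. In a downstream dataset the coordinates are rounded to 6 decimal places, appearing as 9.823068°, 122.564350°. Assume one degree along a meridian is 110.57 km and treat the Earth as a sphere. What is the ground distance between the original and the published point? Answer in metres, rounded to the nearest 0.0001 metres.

0.0238 metres

The latitude changed by -0.00000006° and the longitude by +0.00000021°.
North–south shift: -0.00000006 × 110570 = -0.0066342 m.
E–W at 9.82307°: 0.00000021° × 110570 × cos 9.82307° = 0.00000021 × 110570 × 0.9853 ≈ 0.0228793 m.
Distance: √(0.0066342² + 0.0228793²) ≈ 0.0238217 m.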